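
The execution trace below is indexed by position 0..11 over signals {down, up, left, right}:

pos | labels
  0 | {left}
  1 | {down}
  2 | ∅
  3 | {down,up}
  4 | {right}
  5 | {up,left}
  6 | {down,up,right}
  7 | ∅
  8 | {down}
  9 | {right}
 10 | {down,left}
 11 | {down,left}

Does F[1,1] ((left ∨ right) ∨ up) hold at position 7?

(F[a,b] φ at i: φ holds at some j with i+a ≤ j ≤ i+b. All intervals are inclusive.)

No

Check ((left ∨ right) ∨ up) at each j in [8,8]:
  j=8: false
No position in the window satisfies it → formula fails.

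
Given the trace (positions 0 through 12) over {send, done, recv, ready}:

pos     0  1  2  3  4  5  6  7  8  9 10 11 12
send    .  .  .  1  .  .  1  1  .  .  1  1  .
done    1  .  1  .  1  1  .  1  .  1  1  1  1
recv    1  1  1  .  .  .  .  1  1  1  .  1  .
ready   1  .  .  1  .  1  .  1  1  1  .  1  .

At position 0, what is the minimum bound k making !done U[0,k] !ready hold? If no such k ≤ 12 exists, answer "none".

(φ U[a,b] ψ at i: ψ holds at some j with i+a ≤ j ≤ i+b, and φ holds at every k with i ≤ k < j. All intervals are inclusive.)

Need earliest j ≥ 0 with !ready, and !done at every k in [0,j-1].
  j=0: rhs fails.
  j=1: rhs holds but lhs fails at k=0.
  j=2: rhs holds but lhs fails at k=0.
  j=3: rhs fails.
  j=4: rhs holds but lhs fails at k=0.
  j=5: rhs fails.
  j=6: rhs holds but lhs fails at k=0.
  j=7: rhs fails.
  j=8: rhs fails.
  j=9: rhs fails.
  j=10: rhs holds but lhs fails at k=0.
  j=11: rhs fails.
  j=12: rhs holds but lhs fails at k=0.
No witness within the range → none.

none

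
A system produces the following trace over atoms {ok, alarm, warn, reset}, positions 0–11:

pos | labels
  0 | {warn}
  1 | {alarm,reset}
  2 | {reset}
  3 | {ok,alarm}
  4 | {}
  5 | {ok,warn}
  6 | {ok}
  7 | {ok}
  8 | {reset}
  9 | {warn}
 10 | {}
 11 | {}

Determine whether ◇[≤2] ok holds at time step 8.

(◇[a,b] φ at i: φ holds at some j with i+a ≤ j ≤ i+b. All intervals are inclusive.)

Does not hold

Check ok at each j in [8,10]:
  j=8: false
  j=9: false
  j=10: false
No position in the window satisfies it → formula fails.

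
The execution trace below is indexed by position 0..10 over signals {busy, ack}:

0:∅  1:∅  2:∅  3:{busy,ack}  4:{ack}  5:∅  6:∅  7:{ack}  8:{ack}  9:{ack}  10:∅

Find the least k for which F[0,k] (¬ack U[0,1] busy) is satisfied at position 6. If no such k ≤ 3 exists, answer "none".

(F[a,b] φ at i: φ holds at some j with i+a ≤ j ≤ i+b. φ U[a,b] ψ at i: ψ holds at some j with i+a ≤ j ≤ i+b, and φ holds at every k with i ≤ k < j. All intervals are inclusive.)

none

Scan j = 6,7,… for (¬ack U[0,1] busy):
  j=6: fails
  j=7: fails
  j=8: fails
  j=9: fails
No j in [6,9] satisfies it → none.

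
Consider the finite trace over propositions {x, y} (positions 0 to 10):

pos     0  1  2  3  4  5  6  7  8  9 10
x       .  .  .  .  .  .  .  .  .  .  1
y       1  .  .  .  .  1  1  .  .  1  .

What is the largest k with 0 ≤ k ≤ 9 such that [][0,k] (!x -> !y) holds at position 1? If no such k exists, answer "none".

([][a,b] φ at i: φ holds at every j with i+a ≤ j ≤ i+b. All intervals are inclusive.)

3

(!x -> !y) must hold from j=1 onward; find where it first fails.
  j=1: holds
  j=2: holds
  j=3: holds
  j=4: holds
  j=5: fails
Holds on [1,4], so largest k = 3.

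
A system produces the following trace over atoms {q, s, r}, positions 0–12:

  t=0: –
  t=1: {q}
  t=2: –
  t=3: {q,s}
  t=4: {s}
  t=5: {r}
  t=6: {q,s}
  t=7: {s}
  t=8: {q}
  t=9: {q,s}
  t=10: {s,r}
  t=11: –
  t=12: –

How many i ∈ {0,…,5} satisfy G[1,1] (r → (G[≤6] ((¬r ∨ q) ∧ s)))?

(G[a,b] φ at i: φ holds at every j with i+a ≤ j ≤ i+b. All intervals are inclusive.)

Evaluate at each i in [0,5]:
  i=0: ✓ (all of [1,1])
  i=1: ✓ (all of [2,2])
  i=2: ✓ (all of [3,3])
  i=3: ✓ (all of [4,4])
  i=4: ✗ (fails at j=5)
  i=5: ✓ (all of [6,6])
Positions where it holds: {0, 1, 2, 3, 5} → 5.

5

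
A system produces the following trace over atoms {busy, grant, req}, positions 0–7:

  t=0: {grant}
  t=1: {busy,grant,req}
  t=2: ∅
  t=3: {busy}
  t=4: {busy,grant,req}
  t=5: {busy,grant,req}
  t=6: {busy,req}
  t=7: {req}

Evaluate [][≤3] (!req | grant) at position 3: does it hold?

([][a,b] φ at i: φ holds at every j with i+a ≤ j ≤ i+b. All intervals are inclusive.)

No

Check (!req | grant) at every j in [3,6]:
  j=3: true
  j=4: true
  j=5: true
  j=6: false
Fails at j=6 → formula fails.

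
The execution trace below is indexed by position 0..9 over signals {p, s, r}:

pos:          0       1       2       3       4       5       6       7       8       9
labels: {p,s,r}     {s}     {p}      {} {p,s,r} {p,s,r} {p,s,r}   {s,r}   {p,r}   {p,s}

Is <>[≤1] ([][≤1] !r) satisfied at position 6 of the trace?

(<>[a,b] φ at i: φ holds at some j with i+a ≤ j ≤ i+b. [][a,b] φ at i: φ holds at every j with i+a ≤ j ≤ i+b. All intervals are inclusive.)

Check [][≤1] !r at each j in [6,7]:
  j=6: fails at 6
  j=7: fails at 7
No position in the window satisfies it → formula fails.

False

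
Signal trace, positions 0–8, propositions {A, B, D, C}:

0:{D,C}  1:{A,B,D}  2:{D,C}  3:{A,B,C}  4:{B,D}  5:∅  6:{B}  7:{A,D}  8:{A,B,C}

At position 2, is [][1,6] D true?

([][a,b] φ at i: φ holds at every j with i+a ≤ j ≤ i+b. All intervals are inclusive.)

Does not hold

Check D at every j in [3,8]:
  j=3: false
  j=4: true
  j=5: false
  j=6: false
  j=7: true
  j=8: false
Fails at j=3 → formula fails.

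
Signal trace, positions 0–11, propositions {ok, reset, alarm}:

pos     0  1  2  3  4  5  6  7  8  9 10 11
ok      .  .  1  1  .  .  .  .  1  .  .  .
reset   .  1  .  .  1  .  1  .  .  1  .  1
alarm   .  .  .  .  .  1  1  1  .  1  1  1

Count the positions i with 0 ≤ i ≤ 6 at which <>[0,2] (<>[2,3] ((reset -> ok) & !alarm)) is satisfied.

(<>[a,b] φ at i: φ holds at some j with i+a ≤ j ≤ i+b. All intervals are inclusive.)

Evaluate at each i in [0,6]:
  i=0: ✓ (witness j=0)
  i=1: ✓ (witness j=1)
  i=2: ✗ (none in [2,4])
  i=3: ✓ (witness j=5)
  i=4: ✓ (witness j=5)
  i=5: ✓ (witness j=5)
  i=6: ✓ (witness j=6)
Positions where it holds: {0, 1, 3, 4, 5, 6} → 6.

6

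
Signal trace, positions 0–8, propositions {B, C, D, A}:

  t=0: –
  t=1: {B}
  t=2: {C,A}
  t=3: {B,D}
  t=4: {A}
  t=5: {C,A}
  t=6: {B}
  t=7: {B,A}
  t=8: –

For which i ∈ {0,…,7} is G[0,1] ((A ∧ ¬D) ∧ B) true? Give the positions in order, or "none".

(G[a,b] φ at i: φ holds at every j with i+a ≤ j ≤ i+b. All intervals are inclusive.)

Evaluate at each i in [0,7]:
  i=0: ✗ (fails at j=0)
  i=1: ✗ (fails at j=1)
  i=2: ✗ (fails at j=2)
  i=3: ✗ (fails at j=3)
  i=4: ✗ (fails at j=4)
  i=5: ✗ (fails at j=5)
  i=6: ✗ (fails at j=6)
  i=7: ✗ (fails at j=8)

none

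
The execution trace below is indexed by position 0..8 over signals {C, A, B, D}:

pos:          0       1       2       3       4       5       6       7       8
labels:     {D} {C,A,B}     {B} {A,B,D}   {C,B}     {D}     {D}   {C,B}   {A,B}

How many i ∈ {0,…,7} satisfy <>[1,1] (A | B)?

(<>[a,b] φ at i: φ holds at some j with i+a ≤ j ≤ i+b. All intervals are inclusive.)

Evaluate at each i in [0,7]:
  i=0: ✓ (witness j=1)
  i=1: ✓ (witness j=2)
  i=2: ✓ (witness j=3)
  i=3: ✓ (witness j=4)
  i=4: ✗ (none in [5,5])
  i=5: ✗ (none in [6,6])
  i=6: ✓ (witness j=7)
  i=7: ✓ (witness j=8)
Positions where it holds: {0, 1, 2, 3, 6, 7} → 6.

6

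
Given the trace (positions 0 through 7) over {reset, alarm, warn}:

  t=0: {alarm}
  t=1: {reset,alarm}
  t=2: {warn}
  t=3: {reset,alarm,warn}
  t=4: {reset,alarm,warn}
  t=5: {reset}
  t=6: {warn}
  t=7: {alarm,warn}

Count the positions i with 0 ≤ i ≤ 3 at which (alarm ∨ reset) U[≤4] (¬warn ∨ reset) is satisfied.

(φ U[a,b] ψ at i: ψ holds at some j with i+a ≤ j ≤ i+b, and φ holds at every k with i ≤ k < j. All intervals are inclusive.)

3

Evaluate at each i in [0,3]:
  i=0: ✓ (rhs at j=0)
  i=1: ✓ (rhs at j=1)
  i=2: ✗ (lhs fails at k=2 before rhs at j=3)
  i=3: ✓ (rhs at j=3)
Positions where it holds: {0, 1, 3} → 3.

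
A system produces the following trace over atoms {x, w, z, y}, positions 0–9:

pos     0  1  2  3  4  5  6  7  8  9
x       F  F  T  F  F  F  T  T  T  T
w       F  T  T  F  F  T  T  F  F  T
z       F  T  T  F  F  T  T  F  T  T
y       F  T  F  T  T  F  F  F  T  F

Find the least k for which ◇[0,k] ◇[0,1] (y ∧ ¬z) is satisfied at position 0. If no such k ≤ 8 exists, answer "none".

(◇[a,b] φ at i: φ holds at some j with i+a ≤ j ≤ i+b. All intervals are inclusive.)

2

Scan j = 0,1,… for ◇[0,1] (y ∧ ¬z):
  j=0: fails
  j=1: fails
  j=2: holds
First hit at j=2, so smallest k = 2-0 = 2.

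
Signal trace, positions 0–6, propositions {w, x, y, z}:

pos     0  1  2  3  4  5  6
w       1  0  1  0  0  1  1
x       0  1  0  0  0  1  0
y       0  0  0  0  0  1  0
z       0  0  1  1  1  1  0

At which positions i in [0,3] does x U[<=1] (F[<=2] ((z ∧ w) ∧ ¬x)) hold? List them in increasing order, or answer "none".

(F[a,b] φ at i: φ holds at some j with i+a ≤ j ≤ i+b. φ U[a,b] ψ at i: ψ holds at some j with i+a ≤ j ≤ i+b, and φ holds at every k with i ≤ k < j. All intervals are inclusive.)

Evaluate at each i in [0,3]:
  i=0: ✓ (rhs at j=0)
  i=1: ✓ (rhs at j=1)
  i=2: ✓ (rhs at j=2)
  i=3: ✗ (no rhs in [3,4])

0, 1, 2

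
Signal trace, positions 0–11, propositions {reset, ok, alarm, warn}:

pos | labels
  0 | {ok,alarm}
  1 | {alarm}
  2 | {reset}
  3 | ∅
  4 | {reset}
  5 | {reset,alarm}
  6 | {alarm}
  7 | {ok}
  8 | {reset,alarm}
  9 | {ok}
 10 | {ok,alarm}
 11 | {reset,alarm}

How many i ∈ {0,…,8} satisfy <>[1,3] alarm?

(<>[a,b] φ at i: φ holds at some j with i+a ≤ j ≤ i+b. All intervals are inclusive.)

Evaluate at each i in [0,8]:
  i=0: ✓ (witness j=1)
  i=1: ✗ (none in [2,4])
  i=2: ✓ (witness j=5)
  i=3: ✓ (witness j=5)
  i=4: ✓ (witness j=5)
  i=5: ✓ (witness j=6)
  i=6: ✓ (witness j=8)
  i=7: ✓ (witness j=8)
  i=8: ✓ (witness j=10)
Positions where it holds: {0, 2, 3, 4, 5, 6, 7, 8} → 8.

8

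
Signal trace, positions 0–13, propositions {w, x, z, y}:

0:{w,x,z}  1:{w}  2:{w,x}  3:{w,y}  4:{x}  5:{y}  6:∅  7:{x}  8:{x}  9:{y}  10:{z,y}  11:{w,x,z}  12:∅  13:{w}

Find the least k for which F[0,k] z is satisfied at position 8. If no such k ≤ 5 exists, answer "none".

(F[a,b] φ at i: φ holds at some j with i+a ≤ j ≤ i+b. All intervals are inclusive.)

Scan j = 8,9,… for z:
  j=8: fails
  j=9: fails
  j=10: holds
First hit at j=10, so smallest k = 10-8 = 2.

2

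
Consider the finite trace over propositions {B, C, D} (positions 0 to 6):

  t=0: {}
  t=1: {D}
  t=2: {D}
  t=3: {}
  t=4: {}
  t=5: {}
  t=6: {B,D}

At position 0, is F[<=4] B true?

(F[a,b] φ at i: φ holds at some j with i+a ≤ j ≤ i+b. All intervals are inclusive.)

No

Check B at each j in [0,4]:
  j=0: false
  j=1: false
  j=2: false
  j=3: false
  j=4: false
No position in the window satisfies it → formula fails.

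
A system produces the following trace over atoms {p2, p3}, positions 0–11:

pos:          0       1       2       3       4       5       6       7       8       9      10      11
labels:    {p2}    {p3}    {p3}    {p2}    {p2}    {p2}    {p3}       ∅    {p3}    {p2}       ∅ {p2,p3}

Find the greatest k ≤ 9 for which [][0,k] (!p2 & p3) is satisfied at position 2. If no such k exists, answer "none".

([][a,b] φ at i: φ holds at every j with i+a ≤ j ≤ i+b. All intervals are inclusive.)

0

(!p2 & p3) must hold from j=2 onward; find where it first fails.
  j=2: holds
  j=3: fails
Holds on [2,2], so largest k = 0.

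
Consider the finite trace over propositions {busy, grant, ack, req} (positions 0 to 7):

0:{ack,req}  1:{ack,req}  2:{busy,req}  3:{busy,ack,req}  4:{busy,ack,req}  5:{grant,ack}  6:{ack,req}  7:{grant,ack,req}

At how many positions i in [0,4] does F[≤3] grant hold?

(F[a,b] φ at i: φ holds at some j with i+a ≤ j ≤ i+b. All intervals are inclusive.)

3

Evaluate at each i in [0,4]:
  i=0: ✗ (none in [0,3])
  i=1: ✗ (none in [1,4])
  i=2: ✓ (witness j=5)
  i=3: ✓ (witness j=5)
  i=4: ✓ (witness j=5)
Positions where it holds: {2, 3, 4} → 3.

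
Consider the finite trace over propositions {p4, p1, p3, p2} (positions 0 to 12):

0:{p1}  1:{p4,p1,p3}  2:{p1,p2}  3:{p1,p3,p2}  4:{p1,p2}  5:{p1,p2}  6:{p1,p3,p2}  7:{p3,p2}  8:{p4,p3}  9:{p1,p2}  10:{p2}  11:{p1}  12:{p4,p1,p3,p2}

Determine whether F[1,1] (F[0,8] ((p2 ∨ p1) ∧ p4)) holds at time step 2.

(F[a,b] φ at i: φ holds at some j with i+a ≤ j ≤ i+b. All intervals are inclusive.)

Check F[0,8] ((p2 ∨ p1) ∧ p4) at each j in [3,3]:
  j=3: fails (none in [3,11])
No position in the window satisfies it → formula fails.

Does not hold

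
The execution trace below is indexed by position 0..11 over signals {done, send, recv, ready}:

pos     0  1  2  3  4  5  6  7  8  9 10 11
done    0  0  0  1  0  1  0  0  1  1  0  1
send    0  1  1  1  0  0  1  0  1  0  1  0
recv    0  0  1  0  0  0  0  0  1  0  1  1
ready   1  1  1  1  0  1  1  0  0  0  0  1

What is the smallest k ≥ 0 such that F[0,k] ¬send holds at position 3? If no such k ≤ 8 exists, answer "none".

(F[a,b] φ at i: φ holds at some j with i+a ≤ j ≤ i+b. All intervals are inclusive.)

1

Scan j = 3,4,… for ¬send:
  j=3: fails
  j=4: holds
First hit at j=4, so smallest k = 4-3 = 1.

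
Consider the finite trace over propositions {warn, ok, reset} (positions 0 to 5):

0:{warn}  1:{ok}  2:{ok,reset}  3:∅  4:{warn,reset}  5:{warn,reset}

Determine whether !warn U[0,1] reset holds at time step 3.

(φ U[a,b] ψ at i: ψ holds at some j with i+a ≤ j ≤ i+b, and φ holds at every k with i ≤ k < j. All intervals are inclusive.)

True

Need some j in [3,4] with reset, and !warn at every k in [3,j-1].
  j=3: reset false.
  j=4: reset holds; !warn holds at every k in [3,3] → satisfied.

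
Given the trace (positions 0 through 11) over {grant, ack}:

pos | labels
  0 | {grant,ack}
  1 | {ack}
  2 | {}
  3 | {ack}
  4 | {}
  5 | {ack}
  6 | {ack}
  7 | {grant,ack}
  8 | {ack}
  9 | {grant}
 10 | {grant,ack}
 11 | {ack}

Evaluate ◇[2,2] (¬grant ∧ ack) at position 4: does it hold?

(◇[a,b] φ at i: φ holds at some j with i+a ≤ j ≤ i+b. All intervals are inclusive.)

Check (¬grant ∧ ack) at each j in [6,6]:
  j=6: true
Found at j=6 → formula holds.

True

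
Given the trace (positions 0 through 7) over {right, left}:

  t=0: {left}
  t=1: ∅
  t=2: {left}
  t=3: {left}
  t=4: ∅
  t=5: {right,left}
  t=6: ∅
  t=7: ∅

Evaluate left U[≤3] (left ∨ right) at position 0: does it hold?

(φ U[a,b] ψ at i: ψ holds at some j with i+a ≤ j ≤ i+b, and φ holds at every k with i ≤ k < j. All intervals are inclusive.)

Need some j in [0,3] with (left ∨ right), and left at every k in [0,j-1].
  j=0: (left ∨ right) holds; no prefix to check → satisfied.

Yes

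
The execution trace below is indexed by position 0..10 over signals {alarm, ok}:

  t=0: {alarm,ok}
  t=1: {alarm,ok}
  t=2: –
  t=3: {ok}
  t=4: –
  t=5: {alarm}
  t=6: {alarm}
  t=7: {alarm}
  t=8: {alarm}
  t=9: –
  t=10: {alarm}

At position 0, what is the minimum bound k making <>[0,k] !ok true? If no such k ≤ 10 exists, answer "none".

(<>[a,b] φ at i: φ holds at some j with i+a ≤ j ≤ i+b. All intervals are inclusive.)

2

Scan j = 0,1,… for !ok:
  j=0: fails
  j=1: fails
  j=2: holds
First hit at j=2, so smallest k = 2-0 = 2.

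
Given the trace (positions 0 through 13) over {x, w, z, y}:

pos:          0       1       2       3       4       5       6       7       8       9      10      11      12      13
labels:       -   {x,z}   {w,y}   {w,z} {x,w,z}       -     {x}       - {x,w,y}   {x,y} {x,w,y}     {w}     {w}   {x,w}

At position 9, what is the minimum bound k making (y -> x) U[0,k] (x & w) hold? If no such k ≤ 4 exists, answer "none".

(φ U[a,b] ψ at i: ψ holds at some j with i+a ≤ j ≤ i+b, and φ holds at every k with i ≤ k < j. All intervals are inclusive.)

Need earliest j ≥ 9 with (x & w), and (y -> x) at every k in [9,j-1].
  j=9: rhs fails.
  j=10: rhs holds; lhs holds on [9,9]. k = 1.

1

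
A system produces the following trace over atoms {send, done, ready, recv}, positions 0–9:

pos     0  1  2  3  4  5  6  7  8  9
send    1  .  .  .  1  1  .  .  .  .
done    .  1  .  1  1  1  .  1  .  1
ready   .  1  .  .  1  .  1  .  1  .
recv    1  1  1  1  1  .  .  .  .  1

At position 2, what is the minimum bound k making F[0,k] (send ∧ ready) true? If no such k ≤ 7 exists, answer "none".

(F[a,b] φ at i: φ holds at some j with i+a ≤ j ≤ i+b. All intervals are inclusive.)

Scan j = 2,3,… for (send ∧ ready):
  j=2: fails
  j=3: fails
  j=4: holds
First hit at j=4, so smallest k = 4-2 = 2.

2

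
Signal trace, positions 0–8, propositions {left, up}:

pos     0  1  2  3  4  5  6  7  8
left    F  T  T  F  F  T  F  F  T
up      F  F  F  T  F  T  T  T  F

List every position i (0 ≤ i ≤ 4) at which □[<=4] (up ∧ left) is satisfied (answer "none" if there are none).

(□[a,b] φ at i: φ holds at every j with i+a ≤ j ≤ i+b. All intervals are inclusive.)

none

Evaluate at each i in [0,4]:
  i=0: ✗ (fails at j=0)
  i=1: ✗ (fails at j=1)
  i=2: ✗ (fails at j=2)
  i=3: ✗ (fails at j=3)
  i=4: ✗ (fails at j=4)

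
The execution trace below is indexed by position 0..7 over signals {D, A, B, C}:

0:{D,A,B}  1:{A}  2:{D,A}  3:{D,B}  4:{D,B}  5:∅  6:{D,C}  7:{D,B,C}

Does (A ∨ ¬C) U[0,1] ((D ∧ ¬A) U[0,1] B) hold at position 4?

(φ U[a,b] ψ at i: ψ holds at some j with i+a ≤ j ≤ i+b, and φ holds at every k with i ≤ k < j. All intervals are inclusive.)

Need some j in [4,5] with ((D ∧ ¬A) U[0,1] B), and (A ∨ ¬C) at every k in [4,j-1].
  j=4: ((D ∧ ¬A) U[0,1] B) holds; no prefix to check → satisfied.

True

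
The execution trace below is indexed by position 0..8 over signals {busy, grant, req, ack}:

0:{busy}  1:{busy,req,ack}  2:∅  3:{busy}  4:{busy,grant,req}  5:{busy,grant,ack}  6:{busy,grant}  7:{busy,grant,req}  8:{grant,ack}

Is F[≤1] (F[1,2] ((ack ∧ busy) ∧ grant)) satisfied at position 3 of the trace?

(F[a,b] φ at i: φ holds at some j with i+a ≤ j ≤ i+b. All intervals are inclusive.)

True

Check F[1,2] ((ack ∧ busy) ∧ grant) at each j in [3,4]:
  j=3: holds (witness at 5)
  j=4: holds (witness at 5)
Found at j=3 → formula holds.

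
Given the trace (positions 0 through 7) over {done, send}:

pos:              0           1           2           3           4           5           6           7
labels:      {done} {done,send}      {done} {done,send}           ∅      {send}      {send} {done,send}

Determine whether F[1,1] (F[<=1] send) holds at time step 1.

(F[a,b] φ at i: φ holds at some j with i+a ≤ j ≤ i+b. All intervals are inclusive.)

Holds

Check F[<=1] send at each j in [2,2]:
  j=2: holds (witness at 3)
Found at j=2 → formula holds.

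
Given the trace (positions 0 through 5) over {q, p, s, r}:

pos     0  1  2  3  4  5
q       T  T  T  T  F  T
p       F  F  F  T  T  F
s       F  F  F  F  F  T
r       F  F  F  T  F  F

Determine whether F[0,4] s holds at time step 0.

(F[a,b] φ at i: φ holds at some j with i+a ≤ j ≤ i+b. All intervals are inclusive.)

Check s at each j in [0,4]:
  j=0: false
  j=1: false
  j=2: false
  j=3: false
  j=4: false
No position in the window satisfies it → formula fails.

Does not hold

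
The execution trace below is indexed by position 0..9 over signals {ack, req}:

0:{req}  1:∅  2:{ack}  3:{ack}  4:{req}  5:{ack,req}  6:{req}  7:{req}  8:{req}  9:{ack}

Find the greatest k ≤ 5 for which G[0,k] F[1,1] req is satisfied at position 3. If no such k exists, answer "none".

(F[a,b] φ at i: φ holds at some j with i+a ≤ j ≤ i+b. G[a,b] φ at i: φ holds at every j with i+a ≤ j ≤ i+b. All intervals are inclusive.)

F[1,1] req must hold from j=3 onward; find where it first fails.
  j=3: holds
  j=4: holds
  j=5: holds
  j=6: holds
  j=7: holds
  j=8: fails
Holds on [3,7], so largest k = 4.

4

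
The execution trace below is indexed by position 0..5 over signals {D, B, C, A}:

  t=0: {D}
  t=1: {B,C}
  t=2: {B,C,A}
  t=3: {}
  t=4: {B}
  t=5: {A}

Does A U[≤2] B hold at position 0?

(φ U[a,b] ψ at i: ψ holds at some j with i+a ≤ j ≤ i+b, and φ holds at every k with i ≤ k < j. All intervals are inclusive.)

Does not hold

Need some j in [0,2] with B, and A at every k in [0,j-1].
  j=0: B false.
  j=1: B holds, but A fails at k=0 → not this j.
  j=2: B holds, but A fails at k=0 → not this j.
No j in the window works → until fails.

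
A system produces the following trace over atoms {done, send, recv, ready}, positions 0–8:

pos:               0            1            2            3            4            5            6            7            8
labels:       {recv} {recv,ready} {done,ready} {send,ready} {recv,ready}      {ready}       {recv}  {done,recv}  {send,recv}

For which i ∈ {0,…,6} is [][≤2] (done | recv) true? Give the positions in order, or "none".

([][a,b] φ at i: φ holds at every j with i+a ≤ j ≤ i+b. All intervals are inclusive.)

Evaluate at each i in [0,6]:
  i=0: ✓ (all of [0,2])
  i=1: ✗ (fails at j=3)
  i=2: ✗ (fails at j=3)
  i=3: ✗ (fails at j=3)
  i=4: ✗ (fails at j=5)
  i=5: ✗ (fails at j=5)
  i=6: ✓ (all of [6,8])

0, 6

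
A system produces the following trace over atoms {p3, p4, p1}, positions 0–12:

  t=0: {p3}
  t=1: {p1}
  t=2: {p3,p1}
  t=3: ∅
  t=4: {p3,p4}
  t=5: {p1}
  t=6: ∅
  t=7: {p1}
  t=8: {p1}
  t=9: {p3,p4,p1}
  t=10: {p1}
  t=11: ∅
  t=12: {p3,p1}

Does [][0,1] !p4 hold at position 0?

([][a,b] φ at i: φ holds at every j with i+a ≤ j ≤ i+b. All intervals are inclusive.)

Holds

Check !p4 at every j in [0,1]:
  j=0: true
  j=1: true
All positions satisfy it → formula holds.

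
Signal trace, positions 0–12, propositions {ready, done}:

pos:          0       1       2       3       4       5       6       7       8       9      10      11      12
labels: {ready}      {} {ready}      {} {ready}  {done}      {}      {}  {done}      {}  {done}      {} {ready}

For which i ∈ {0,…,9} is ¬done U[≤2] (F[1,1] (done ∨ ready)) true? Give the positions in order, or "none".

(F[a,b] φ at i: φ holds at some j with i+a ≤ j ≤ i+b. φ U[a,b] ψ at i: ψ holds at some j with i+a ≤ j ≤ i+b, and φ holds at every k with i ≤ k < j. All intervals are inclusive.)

0, 1, 2, 3, 4, 6, 7, 9

Evaluate at each i in [0,9]:
  i=0: ✓ (rhs at j=1; lhs holds on [0,0])
  i=1: ✓ (rhs at j=1)
  i=2: ✓ (rhs at j=3; lhs holds on [2,2])
  i=3: ✓ (rhs at j=3)
  i=4: ✓ (rhs at j=4)
  i=5: ✗ (lhs fails at k=5 before rhs at j=7)
  i=6: ✓ (rhs at j=7; lhs holds on [6,6])
  i=7: ✓ (rhs at j=7)
  i=8: ✗ (lhs fails at k=8 before rhs at j=9)
  i=9: ✓ (rhs at j=9)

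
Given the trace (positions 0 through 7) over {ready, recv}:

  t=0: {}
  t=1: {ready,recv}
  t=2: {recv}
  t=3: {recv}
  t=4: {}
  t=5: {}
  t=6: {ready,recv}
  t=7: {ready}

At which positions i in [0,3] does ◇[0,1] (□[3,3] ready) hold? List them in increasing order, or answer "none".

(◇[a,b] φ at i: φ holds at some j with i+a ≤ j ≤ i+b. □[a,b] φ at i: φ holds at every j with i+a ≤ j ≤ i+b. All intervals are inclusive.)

Evaluate at each i in [0,3]:
  i=0: ✗ (none in [0,1])
  i=1: ✗ (none in [1,2])
  i=2: ✓ (witness j=3)
  i=3: ✓ (witness j=3)

2, 3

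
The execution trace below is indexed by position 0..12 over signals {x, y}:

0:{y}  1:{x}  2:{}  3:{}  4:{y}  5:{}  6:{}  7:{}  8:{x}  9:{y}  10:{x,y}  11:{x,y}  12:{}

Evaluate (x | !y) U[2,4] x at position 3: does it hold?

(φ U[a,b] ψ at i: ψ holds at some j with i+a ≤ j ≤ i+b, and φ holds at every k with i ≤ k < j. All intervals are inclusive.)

No

Need some j in [5,7] with x, and (x | !y) at every k in [3,j-1].
  j=5: x false.
  j=6: x false.
  j=7: x false.
No j in the window works → until fails.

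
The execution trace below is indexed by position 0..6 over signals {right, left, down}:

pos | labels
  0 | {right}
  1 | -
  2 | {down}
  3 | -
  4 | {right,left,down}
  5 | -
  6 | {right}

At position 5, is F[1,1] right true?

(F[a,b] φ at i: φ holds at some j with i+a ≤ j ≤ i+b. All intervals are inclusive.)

Check right at each j in [6,6]:
  j=6: true
Found at j=6 → formula holds.

Yes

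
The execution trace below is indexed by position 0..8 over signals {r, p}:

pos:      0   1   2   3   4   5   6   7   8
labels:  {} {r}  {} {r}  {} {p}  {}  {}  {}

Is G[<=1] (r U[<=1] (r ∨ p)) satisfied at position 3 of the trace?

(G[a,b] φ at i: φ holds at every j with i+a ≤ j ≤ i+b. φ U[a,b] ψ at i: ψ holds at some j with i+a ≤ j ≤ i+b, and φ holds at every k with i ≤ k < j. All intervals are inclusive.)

Does not hold

Check (r U[<=1] (r ∨ p)) at every j in [3,4]:
  j=3: holds
  j=4: fails
Fails at j=4 → formula fails.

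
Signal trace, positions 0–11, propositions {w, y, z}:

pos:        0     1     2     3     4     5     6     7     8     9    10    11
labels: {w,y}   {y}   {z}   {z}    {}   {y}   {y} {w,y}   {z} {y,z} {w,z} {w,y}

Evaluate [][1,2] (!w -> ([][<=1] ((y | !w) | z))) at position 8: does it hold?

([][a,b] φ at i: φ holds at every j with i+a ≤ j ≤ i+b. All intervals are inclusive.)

Holds

Check (!w -> ([][<=1] ((y | !w) | z))) at every j in [9,10]:
  j=9: antecedent true; consequent holds on [9,10] → ✓
  j=10: antecedent false → ✓
All positions satisfy it → formula holds.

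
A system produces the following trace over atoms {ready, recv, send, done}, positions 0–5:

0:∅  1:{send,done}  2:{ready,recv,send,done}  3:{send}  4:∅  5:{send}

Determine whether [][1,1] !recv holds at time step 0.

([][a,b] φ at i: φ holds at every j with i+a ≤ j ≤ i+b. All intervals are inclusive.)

Holds

Check !recv at every j in [1,1]:
  j=1: true
All positions satisfy it → formula holds.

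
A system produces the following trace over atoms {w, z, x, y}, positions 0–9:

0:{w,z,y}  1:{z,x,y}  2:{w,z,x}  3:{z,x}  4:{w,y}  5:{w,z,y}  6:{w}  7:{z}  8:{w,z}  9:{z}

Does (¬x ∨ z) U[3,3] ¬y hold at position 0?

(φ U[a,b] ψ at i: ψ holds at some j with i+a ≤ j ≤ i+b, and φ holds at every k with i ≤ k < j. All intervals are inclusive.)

Yes

Need some j in [3,3] with ¬y, and (¬x ∨ z) at every k in [0,j-1].
  j=3: ¬y holds; (¬x ∨ z) holds at every k in [0,2] → satisfied.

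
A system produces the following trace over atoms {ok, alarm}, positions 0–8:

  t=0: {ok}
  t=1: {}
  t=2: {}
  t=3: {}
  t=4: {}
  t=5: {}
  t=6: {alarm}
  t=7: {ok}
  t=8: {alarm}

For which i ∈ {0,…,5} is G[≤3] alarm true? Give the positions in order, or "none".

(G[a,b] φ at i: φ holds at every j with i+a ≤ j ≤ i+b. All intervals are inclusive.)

none

Evaluate at each i in [0,5]:
  i=0: ✗ (fails at j=0)
  i=1: ✗ (fails at j=1)
  i=2: ✗ (fails at j=2)
  i=3: ✗ (fails at j=3)
  i=4: ✗ (fails at j=4)
  i=5: ✗ (fails at j=5)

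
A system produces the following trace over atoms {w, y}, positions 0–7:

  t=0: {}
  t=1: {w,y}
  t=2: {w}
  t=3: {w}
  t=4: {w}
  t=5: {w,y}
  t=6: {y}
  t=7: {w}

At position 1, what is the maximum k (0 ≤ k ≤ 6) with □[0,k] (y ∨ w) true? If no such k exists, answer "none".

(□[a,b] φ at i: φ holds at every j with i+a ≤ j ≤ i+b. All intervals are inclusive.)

6

(y ∨ w) must hold from j=1 onward; find where it first fails.
  j=1: holds
  j=2: holds
  j=3: holds
  j=4: holds
  j=5: holds
  j=6: holds
  j=7: holds
Holds through j=7; largest k = 6.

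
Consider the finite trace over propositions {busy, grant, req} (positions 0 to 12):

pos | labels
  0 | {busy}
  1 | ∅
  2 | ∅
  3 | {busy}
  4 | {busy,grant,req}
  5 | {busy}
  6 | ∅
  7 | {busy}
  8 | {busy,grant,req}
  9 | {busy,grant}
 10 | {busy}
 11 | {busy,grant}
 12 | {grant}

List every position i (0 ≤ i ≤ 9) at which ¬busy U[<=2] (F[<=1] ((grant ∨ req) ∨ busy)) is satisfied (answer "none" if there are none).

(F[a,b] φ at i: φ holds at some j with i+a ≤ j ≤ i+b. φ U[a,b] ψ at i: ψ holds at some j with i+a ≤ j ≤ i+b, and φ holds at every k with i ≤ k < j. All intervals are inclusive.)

0, 1, 2, 3, 4, 5, 6, 7, 8, 9

Evaluate at each i in [0,9]:
  i=0: ✓ (rhs at j=0)
  i=1: ✓ (rhs at j=2; lhs holds on [1,1])
  i=2: ✓ (rhs at j=2)
  i=3: ✓ (rhs at j=3)
  i=4: ✓ (rhs at j=4)
  i=5: ✓ (rhs at j=5)
  i=6: ✓ (rhs at j=6)
  i=7: ✓ (rhs at j=7)
  i=8: ✓ (rhs at j=8)
  i=9: ✓ (rhs at j=9)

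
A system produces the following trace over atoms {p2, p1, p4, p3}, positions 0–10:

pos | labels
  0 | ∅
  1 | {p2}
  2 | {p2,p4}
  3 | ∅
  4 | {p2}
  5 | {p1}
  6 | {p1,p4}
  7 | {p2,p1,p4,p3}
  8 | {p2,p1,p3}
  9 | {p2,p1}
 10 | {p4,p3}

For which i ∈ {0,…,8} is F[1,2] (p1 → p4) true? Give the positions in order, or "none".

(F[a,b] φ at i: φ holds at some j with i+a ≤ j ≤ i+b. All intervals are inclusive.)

Evaluate at each i in [0,8]:
  i=0: ✓ (witness j=1)
  i=1: ✓ (witness j=2)
  i=2: ✓ (witness j=3)
  i=3: ✓ (witness j=4)
  i=4: ✓ (witness j=6)
  i=5: ✓ (witness j=6)
  i=6: ✓ (witness j=7)
  i=7: ✗ (none in [8,9])
  i=8: ✓ (witness j=10)

0, 1, 2, 3, 4, 5, 6, 8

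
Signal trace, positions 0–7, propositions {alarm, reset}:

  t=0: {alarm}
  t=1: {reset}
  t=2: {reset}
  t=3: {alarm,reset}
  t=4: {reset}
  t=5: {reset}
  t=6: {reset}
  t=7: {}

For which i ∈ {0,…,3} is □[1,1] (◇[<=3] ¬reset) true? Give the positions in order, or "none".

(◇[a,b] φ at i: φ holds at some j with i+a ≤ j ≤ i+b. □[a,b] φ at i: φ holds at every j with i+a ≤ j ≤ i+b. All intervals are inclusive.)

3

Evaluate at each i in [0,3]:
  i=0: ✗ (fails at j=1)
  i=1: ✗ (fails at j=2)
  i=2: ✗ (fails at j=3)
  i=3: ✓ (all of [4,4])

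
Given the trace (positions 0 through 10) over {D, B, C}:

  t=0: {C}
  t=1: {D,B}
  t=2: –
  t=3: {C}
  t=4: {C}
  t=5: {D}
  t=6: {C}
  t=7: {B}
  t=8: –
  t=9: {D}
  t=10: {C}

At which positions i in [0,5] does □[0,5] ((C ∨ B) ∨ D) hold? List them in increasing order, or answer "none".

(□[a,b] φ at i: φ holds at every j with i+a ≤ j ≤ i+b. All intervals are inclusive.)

none

Evaluate at each i in [0,5]:
  i=0: ✗ (fails at j=2)
  i=1: ✗ (fails at j=2)
  i=2: ✗ (fails at j=2)
  i=3: ✗ (fails at j=8)
  i=4: ✗ (fails at j=8)
  i=5: ✗ (fails at j=8)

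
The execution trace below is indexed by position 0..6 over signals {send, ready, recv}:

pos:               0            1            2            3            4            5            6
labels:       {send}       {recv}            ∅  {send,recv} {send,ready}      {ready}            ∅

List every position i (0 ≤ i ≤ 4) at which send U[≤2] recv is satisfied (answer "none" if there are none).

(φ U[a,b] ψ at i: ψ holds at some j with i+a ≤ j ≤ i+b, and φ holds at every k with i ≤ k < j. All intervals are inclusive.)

0, 1, 3

Evaluate at each i in [0,4]:
  i=0: ✓ (rhs at j=1; lhs holds on [0,0])
  i=1: ✓ (rhs at j=1)
  i=2: ✗ (lhs fails at k=2 before rhs at j=3)
  i=3: ✓ (rhs at j=3)
  i=4: ✗ (no rhs in [4,6])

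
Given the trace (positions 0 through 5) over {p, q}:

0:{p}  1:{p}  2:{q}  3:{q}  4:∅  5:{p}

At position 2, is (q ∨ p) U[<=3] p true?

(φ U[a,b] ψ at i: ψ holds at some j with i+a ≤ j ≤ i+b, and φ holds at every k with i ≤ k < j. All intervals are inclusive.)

Need some j in [2,5] with p, and (q ∨ p) at every k in [2,j-1].
  j=2: p false.
  j=3: p false.
  j=4: p false.
  j=5: p holds, but (q ∨ p) fails at k=4 → not this j.
No j in the window works → until fails.

False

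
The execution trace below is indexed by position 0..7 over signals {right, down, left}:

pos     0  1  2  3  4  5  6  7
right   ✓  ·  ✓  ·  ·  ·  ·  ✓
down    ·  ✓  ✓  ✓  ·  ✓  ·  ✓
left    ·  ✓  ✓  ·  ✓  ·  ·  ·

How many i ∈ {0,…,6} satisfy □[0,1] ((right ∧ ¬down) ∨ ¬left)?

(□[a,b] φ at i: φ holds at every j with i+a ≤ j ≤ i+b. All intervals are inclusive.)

Evaluate at each i in [0,6]:
  i=0: ✗ (fails at j=1)
  i=1: ✗ (fails at j=1)
  i=2: ✗ (fails at j=2)
  i=3: ✗ (fails at j=4)
  i=4: ✗ (fails at j=4)
  i=5: ✓ (all of [5,6])
  i=6: ✓ (all of [6,7])
Positions where it holds: {5, 6} → 2.

2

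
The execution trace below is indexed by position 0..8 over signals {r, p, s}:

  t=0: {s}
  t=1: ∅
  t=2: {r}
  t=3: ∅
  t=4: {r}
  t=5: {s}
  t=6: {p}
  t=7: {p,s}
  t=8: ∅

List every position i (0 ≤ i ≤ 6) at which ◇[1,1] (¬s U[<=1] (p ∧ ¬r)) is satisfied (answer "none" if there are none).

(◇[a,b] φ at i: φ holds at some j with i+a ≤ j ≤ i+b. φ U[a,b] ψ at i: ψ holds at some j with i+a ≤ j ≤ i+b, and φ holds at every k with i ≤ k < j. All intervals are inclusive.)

Evaluate at each i in [0,6]:
  i=0: ✗ (none in [1,1])
  i=1: ✗ (none in [2,2])
  i=2: ✗ (none in [3,3])
  i=3: ✗ (none in [4,4])
  i=4: ✗ (none in [5,5])
  i=5: ✓ (witness j=6)
  i=6: ✓ (witness j=7)

5, 6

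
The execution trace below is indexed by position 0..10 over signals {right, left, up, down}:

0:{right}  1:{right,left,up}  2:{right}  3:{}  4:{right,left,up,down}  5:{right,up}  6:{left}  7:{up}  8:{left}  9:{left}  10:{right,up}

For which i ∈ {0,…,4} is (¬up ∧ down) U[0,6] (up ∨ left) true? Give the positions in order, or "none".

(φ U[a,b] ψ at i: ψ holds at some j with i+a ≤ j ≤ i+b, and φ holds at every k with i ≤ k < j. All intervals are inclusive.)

1, 4

Evaluate at each i in [0,4]:
  i=0: ✗ (lhs fails at k=0 before rhs at j=1)
  i=1: ✓ (rhs at j=1)
  i=2: ✗ (lhs fails at k=2 before rhs at j=4)
  i=3: ✗ (lhs fails at k=3 before rhs at j=4)
  i=4: ✓ (rhs at j=4)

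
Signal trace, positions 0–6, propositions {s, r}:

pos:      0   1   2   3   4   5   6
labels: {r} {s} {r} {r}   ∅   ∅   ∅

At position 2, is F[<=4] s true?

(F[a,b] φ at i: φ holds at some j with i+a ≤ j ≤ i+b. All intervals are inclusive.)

Does not hold

Check s at each j in [2,6]:
  j=2: false
  j=3: false
  j=4: false
  j=5: false
  j=6: false
No position in the window satisfies it → formula fails.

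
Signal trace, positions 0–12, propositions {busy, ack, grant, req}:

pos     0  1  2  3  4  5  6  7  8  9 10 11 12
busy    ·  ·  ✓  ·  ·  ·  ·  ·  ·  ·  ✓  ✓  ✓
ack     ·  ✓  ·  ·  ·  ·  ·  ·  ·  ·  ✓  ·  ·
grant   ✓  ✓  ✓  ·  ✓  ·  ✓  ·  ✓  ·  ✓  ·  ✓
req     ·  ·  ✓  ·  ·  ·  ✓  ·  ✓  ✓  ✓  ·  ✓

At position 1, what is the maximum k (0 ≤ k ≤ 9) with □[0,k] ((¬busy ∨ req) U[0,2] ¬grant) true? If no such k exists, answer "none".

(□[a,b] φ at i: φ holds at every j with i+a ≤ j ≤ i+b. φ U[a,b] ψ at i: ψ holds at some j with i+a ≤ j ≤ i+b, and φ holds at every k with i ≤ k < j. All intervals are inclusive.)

9

((¬busy ∨ req) U[0,2] ¬grant) must hold from j=1 onward; find where it first fails.
  j=1: holds
  j=2: holds
  j=3: holds
  j=4: holds
  j=5: holds
  j=6: holds
  j=7: holds
  j=8: holds
  j=9: holds
  j=10: holds
Holds through j=10; largest k = 9.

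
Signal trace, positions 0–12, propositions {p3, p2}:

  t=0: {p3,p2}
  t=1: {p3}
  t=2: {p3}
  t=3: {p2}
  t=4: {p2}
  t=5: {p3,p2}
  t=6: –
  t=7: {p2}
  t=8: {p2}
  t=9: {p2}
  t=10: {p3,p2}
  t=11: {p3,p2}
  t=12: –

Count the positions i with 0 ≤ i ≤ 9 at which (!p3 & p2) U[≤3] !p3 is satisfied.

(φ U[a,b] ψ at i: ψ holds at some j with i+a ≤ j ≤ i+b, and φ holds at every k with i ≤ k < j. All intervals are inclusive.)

Evaluate at each i in [0,9]:
  i=0: ✗ (lhs fails at k=0 before rhs at j=3)
  i=1: ✗ (lhs fails at k=1 before rhs at j=3)
  i=2: ✗ (lhs fails at k=2 before rhs at j=3)
  i=3: ✓ (rhs at j=3)
  i=4: ✓ (rhs at j=4)
  i=5: ✗ (lhs fails at k=5 before rhs at j=6)
  i=6: ✓ (rhs at j=6)
  i=7: ✓ (rhs at j=7)
  i=8: ✓ (rhs at j=8)
  i=9: ✓ (rhs at j=9)
Positions where it holds: {3, 4, 6, 7, 8, 9} → 6.

6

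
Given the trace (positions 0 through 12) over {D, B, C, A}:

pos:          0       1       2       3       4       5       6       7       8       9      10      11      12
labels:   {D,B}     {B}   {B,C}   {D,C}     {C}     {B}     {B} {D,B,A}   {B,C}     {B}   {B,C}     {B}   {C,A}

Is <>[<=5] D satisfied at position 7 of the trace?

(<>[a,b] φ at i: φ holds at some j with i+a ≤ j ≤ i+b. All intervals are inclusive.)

Check D at each j in [7,12]:
  j=7: true
  j=8: false
  j=9: false
  j=10: false
  j=11: false
  j=12: false
Found at j=7 → formula holds.

True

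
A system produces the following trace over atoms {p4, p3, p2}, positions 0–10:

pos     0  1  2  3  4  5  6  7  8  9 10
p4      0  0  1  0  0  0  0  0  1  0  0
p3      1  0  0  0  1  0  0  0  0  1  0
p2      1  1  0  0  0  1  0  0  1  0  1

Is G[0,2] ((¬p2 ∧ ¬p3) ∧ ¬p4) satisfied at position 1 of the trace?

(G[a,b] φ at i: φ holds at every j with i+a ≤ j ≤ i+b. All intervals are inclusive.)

Check ((¬p2 ∧ ¬p3) ∧ ¬p4) at every j in [1,3]:
  j=1: false
  j=2: false
  j=3: true
Fails at j=1 → formula fails.

No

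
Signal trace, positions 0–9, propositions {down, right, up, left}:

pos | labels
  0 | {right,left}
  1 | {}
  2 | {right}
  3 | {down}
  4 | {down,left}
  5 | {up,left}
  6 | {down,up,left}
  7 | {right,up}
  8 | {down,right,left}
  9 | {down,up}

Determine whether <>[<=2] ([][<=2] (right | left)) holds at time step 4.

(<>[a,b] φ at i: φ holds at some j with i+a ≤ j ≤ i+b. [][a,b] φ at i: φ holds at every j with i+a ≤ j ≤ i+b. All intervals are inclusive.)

Check [][<=2] (right | left) at each j in [4,6]:
  j=4: holds on [4,6]
  j=5: holds on [5,7]
  j=6: holds on [6,8]
Found at j=4 → formula holds.

Holds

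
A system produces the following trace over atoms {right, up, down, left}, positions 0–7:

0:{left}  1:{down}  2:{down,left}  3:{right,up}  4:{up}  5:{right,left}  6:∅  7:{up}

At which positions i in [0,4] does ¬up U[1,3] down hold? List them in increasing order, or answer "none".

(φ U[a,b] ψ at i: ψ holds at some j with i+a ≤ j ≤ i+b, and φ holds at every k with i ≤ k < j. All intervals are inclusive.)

0, 1

Evaluate at each i in [0,4]:
  i=0: ✓ (rhs at j=1; lhs holds on [0,0])
  i=1: ✓ (rhs at j=2; lhs holds on [1,1])
  i=2: ✗ (no rhs in [3,5])
  i=3: ✗ (no rhs in [4,6])
  i=4: ✗ (no rhs in [5,7])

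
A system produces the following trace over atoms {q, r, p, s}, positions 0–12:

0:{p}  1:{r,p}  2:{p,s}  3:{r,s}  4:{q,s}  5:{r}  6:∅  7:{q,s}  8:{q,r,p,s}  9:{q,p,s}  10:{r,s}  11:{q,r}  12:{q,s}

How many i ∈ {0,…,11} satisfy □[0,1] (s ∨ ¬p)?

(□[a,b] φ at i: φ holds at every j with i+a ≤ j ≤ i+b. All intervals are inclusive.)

10

Evaluate at each i in [0,11]:
  i=0: ✗ (fails at j=0)
  i=1: ✗ (fails at j=1)
  i=2: ✓ (all of [2,3])
  i=3: ✓ (all of [3,4])
  i=4: ✓ (all of [4,5])
  i=5: ✓ (all of [5,6])
  i=6: ✓ (all of [6,7])
  i=7: ✓ (all of [7,8])
  i=8: ✓ (all of [8,9])
  i=9: ✓ (all of [9,10])
  i=10: ✓ (all of [10,11])
  i=11: ✓ (all of [11,12])
Positions where it holds: {2, 3, 4, 5, 6, 7, 8, 9, 10, 11} → 10.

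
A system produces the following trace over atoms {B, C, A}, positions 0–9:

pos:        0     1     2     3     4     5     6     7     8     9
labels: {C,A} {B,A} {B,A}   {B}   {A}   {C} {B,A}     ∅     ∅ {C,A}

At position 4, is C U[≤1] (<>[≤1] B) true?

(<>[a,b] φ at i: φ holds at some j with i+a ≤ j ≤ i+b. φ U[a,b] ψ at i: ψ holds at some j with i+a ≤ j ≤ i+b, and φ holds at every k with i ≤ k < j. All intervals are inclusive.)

Need some j in [4,5] with <>[≤1] B, and C at every k in [4,j-1].
  j=4: <>[≤1] B — fails (none in [4,5]).
  j=5: <>[≤1] B holds, but C fails at k=4 → not this j.
No j in the window works → until fails.

Does not hold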